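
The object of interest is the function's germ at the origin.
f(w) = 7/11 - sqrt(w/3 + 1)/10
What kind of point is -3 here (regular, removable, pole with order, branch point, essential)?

The term (-1/10)*sqrt(1 - w/(-3)) has argument 1 - -3/(-3) = 0 at -3: a square-root (algebraic, two-sheeted) branch point; the remaining terms are analytic or single-valued there.

The point is an algebraic (square-root) branch point.


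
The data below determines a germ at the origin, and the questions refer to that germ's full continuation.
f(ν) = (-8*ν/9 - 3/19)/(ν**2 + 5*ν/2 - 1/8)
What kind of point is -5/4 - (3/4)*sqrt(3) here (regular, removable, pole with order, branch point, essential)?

The denominator factor ν**2 + 5*ν/2 - 1/8 vanishes at -5/4 - (3/4)*sqrt(3) and appears to the power 1; the numerator there equals 163/171 + (2/3)*sqrt(3), nonzero, and no other factor vanishes.
Hence a pole whose order is the multiplicity, 1.

The point is a pole of order 1.


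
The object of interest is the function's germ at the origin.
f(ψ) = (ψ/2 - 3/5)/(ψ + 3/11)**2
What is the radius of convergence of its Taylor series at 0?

The radius of convergence is 3/11.

Denominator factor (ψ + 3/11)^2: pole of order 2 at -3/11, modulus 3/11.
The radius of convergence is the smallest modulus among the singular points: 3/11.


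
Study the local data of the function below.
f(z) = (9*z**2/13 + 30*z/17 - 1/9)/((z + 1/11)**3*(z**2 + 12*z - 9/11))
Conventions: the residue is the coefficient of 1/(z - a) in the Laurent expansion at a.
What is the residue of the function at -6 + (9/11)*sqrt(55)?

The factor z**2 + 12*z - 9/11 splits as (z - a)(z - a') with a = -6 + (9/11)*sqrt(55), a' = -6 - (9/11)*sqrt(55). At the order-1 pole a set g(z) = (z - a)*f(z) = [(9*z**2/13 + 30*z/17 - 1/9)/(z + 1/11)**3] / (z - a').
Simple pole: residue = g(a) at a = -6 + (9/11)*sqrt(55), which is 49471939/403336050 + (3490366/217801467)*sqrt(55).

The residue is 49471939/403336050 + (3490366/217801467)*sqrt(55).


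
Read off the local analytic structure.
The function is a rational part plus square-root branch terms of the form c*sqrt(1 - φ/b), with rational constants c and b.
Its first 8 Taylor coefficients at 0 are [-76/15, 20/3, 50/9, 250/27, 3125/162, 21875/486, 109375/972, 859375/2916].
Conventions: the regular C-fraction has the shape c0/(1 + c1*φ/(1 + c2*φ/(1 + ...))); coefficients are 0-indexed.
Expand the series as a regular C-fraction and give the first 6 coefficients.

Taylor coefficients (read off): a_0 = -76/15, a_1 = 20/3, a_2 = 50/9, a_3 = 250/27, a_4 = 3125/162, a_5 = 21875/486.
c0 = a_0 = -76/15. Peel one level at a time: if S = 1 + c*φ/S' with S'(0) = 1, then c is the φ-coefficient of S and S' = c*φ/(S - 1).
S_1 = c0/f = 1 + (25/19)*φ + (6125/2166)*φ^2 + ...; c1 = 25/19.
S_2 = c1*φ/(S_1 - 1) = 1 + (-245/114)*φ + (-25/36)*φ^2 + ...; c2 = -245/114.
S_3 = c2*φ/(S_2 - 1) = 1 + (-95/294)*φ + (-37525/86436)*φ^2 + ...; c3 = -95/294.
S_4 = c3*φ/(S_3 - 1) = 1 + (-395/294)*φ + (-25/36)*φ^2 + ...; c4 = -395/294.
S_5 = c4*φ/(S_4 - 1) = 1 + (-245/474)*φ + ...; c5 = -245/474.

The regular C-fraction coefficients are [-76/15, 25/19, -245/114, -95/294, -395/294, -245/474].


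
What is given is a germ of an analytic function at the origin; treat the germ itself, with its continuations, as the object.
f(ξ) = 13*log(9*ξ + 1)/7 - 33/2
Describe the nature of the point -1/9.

The point is a logarithmic branch point.

The term (13/7)*log(1 - ξ/(-1/9)) has argument 1 - -1/9/(-1/9) = 0 at -1/9: a logarithmic (infinitely-sheeted) branch point; the remaining terms are analytic or single-valued there.


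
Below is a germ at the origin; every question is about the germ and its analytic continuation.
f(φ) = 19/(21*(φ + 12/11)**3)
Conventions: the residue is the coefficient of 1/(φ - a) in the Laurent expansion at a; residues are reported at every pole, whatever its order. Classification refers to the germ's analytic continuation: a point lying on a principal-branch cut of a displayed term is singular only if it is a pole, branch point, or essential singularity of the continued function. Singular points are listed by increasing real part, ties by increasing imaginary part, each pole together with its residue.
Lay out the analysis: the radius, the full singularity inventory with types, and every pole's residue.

Radius of convergence at 0: 12/11.
At -12/11: a pole of order 3; residue 0.

Denominator factor (φ + 12/11)^3: pole of order 3 at -12/11, modulus 12/11.
The radius of convergence is the smallest modulus among the singular points: 12/11.
At the order-3 pole -12/11 set g(φ) = (φ - (-12/11))^3*f(φ) = 19/21.
Order-3 pole: residue = g''(a)/2; g''(-12/11) = 0, so the residue is 0.


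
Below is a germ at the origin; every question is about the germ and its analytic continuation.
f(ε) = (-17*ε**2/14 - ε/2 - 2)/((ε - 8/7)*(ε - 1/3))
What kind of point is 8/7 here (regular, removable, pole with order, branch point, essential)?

The point is a pole of order 1.

The denominator factor ε - 8/7 vanishes at 8/7 and appears to the power 1; the numerator there equals -1426/343, nonzero, and no other factor vanishes.
Hence a pole whose order is the multiplicity, 1.


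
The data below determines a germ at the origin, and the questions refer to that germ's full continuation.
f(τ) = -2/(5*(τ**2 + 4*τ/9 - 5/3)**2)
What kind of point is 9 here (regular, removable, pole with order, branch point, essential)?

The point is a regular point.

Denominator factors: τ**2 + 4*τ/9 - 5/3 = 250/3 at τ = 9 — none vanishes.
So the germ continues analytically to 9.


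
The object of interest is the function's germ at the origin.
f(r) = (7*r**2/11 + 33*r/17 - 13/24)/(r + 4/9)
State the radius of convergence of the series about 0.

The radius of convergence is 4/9.

Denominator factor (r + 4/9): pole of order 1 at -4/9, modulus 4/9.
The radius of convergence is the smallest modulus among the singular points: 4/9.


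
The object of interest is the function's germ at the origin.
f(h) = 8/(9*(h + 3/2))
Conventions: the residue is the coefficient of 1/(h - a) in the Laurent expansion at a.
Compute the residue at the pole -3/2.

At the order-1 pole -3/2 set g(h) = (h - (-3/2))*f(h) = 8/9.
Simple pole: residue = g(a) at a = -3/2, which is 8/9.

The residue is 8/9.


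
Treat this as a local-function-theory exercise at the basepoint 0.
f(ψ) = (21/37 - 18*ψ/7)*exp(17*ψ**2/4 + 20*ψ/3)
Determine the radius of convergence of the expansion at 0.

The factor exp(17*ψ**2/4 + 20*ψ/3) is entire and contributes no finite singular point.
The polynomial part has no poles.
No finite singular points: the Taylor series at 0 converges everywhere.

The radius of convergence is infinite.


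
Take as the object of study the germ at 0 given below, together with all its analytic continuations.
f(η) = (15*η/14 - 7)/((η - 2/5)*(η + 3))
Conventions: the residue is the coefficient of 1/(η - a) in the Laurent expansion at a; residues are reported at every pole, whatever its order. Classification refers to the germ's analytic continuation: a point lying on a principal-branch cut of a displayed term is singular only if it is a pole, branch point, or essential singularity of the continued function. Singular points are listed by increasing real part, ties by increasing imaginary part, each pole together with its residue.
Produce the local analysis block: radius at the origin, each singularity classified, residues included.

Denominator factor (η - 2/5): pole of order 1 at 2/5, modulus 2/5.
Denominator factor (η + 3): pole of order 1 at -3, modulus 3.
The radius of convergence is the smallest modulus among the singular points: 2/5.
At the order-1 pole -3 set g(η) = (η - (-3))*f(η) = (15*η/14 - 7)/(η - 2/5).
Simple pole: residue = g(a) at a = -3, which is 715/238.
At the order-1 pole 2/5 set g(η) = (η - (2/5))*f(η) = (15*η/14 - 7)/(η + 3).
Simple pole: residue = g(a) at a = 2/5, which is -230/119.
List the singular points by increasing real part (a conjugate pair: the negative imaginary part first).

Radius of convergence at 0: 2/5.
At -3: a pole of order 1; residue 715/238.
At 2/5: a pole of order 1; residue -230/119.


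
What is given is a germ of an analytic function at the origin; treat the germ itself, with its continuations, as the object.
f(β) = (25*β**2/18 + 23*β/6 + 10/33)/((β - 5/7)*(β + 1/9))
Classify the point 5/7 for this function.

The point is a pole of order 1.

The denominator factor β - 5/7 vanishes at 5/7 and appears to the power 1; the numerator there equals 18190/4851, nonzero, and no other factor vanishes.
Hence a pole whose order is the multiplicity, 1.


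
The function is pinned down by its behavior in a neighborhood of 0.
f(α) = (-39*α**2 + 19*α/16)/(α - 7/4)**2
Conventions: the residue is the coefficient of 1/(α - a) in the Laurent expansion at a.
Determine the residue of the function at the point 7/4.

At the order-2 pole 7/4 set g(α) = (α - (7/4))^2*f(α) = -39*α**2 + 19*α/16.
Order-2 pole: residue = g'(a); g'(7/4) = -2165/16, so the residue is -2165/16.

The residue is -2165/16.


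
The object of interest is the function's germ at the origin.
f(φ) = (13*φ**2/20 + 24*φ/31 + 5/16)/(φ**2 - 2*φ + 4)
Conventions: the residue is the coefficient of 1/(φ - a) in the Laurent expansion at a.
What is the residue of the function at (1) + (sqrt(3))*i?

The residue is (643/620) + ((529/14880)*sqrt(3))*i.

The factor φ**2 - 2*φ + 4 splits as (φ - a)(φ - a') with a = (1) + (sqrt(3))*i, a' = (1) - (sqrt(3))*i. At the order-1 pole a set g(φ) = (φ - a)*f(φ) = [13*φ**2/20 + 24*φ/31 + 5/16] / (φ - a').
Simple pole: residue = g(a) at a = (1) + (sqrt(3))*i, which is (643/620) + ((529/14880)*sqrt(3))*i.


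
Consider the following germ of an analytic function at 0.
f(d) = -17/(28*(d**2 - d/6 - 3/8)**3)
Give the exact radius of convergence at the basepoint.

Denominator factor (d**2 - d/6 - 3/8)^3: discriminant 55/36, real irrational roots 1/12 + (1/12)*sqrt(55) and 1/12 - (1/12)*sqrt(55); poles of order 3, moduli 1/12 + (1/12)*sqrt(55) and -1/12 + (1/12)*sqrt(55).
The radius of convergence is the smallest modulus among the singular points: -1/12 + (1/12)*sqrt(55).

The radius of convergence is -1/12 + (1/12)*sqrt(55).


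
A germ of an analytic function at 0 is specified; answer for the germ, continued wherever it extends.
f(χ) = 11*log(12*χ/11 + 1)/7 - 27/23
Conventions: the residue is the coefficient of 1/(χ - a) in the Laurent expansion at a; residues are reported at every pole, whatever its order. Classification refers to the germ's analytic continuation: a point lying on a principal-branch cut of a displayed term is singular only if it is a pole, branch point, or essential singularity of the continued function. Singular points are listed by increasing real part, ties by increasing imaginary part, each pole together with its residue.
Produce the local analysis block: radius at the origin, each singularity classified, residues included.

Branch term (11/7)*log(1 - χ/(-11/12)): its argument vanishes at χ = -11/12, a logarithmic branch point, modulus 11/12.
The radius of convergence is the smallest modulus among the singular points: 11/12.

Radius of convergence at 0: 11/12.
At -11/12: a logarithmic branch point.


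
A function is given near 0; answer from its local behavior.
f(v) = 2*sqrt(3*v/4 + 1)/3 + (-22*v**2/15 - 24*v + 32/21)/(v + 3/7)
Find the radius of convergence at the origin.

The radius of convergence is 3/7.

Denominator factor (v + 3/7): pole of order 1 at -3/7, modulus 3/7.
Branch term (2/3)*sqrt(1 - v/(-4/3)): its argument vanishes at v = -4/3, a square-root branch point, modulus 4/3.
The radius of convergence is the smallest modulus among the singular points: 3/7.


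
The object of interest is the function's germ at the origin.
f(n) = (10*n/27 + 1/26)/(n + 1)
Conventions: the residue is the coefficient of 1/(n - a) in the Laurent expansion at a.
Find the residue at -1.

At the order-1 pole -1 set g(n) = (n - (-1))*f(n) = 10*n/27 + 1/26.
Simple pole: residue = g(a) at a = -1, which is -233/702.

The residue is -233/702.


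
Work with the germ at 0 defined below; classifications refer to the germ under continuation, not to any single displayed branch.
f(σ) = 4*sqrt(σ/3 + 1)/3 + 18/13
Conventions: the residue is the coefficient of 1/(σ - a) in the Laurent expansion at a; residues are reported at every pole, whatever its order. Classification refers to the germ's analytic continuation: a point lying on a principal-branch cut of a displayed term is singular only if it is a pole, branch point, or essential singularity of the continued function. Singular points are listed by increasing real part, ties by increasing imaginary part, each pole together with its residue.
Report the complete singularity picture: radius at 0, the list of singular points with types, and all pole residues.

Branch term (4/3)*sqrt(1 - σ/(-3)): its argument vanishes at σ = -3, a square-root branch point, modulus 3.
The radius of convergence is the smallest modulus among the singular points: 3.

Radius of convergence at 0: 3.
At -3: an algebraic (square-root) branch point.


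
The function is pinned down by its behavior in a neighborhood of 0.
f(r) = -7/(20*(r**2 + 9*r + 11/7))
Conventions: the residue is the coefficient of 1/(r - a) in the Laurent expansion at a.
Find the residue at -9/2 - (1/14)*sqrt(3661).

The residue is (7/10460)*sqrt(3661).

The factor r**2 + 9*r + 11/7 splits as (r - a)(r - a') with a = -9/2 - (1/14)*sqrt(3661), a' = -9/2 + (1/14)*sqrt(3661). At the order-1 pole a set g(r) = (r - a)*f(r) = [-7/20] / (r - a').
Simple pole: residue = g(a) at a = -9/2 - (1/14)*sqrt(3661), which is (7/10460)*sqrt(3661).


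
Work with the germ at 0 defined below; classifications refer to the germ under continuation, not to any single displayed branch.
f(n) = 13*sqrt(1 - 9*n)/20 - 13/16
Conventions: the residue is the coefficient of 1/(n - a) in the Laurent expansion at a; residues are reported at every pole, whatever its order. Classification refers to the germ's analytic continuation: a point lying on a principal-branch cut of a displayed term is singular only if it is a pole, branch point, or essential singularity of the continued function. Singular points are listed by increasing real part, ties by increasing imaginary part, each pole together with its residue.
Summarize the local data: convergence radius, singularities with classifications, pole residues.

Branch term (13/20)*sqrt(1 - n/(1/9)): its argument vanishes at n = 1/9, a square-root branch point, modulus 1/9.
The radius of convergence is the smallest modulus among the singular points: 1/9.

Radius of convergence at 0: 1/9.
At 1/9: an algebraic (square-root) branch point.


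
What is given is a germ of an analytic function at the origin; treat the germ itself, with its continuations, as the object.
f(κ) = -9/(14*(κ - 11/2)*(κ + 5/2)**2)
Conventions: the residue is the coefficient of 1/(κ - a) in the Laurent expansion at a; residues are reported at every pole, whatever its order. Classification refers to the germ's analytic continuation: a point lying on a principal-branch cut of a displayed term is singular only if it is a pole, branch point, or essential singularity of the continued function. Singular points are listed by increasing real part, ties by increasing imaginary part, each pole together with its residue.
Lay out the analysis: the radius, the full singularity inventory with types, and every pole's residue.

Radius of convergence at 0: 5/2.
At -5/2: a pole of order 2; residue 9/896.
At 11/2: a pole of order 1; residue -9/896.

Denominator factor (κ - 11/2): pole of order 1 at 11/2, modulus 11/2.
Denominator factor (κ + 5/2)^2: pole of order 2 at -5/2, modulus 5/2.
The radius of convergence is the smallest modulus among the singular points: 5/2.
At the order-2 pole -5/2 set g(κ) = (κ - (-5/2))^2*f(κ) = -9/(14*(κ - 11/2)).
Order-2 pole: residue = g'(a); g'(-5/2) = 9/896, so the residue is 9/896.
At the order-1 pole 11/2 set g(κ) = (κ - (11/2))*f(κ) = -9/(14*(κ + 5/2)**2).
Simple pole: residue = g(a) at a = 11/2, which is -9/896.
List the singular points by increasing real part (a conjugate pair: the negative imaginary part first).


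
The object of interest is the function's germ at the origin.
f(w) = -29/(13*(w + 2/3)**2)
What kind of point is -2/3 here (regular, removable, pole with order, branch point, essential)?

The denominator factor w + 2/3 vanishes at -2/3 and appears to the power 2; the numerator there equals -29/13, nonzero, and no other factor vanishes.
Hence a pole whose order is the multiplicity, 2.

The point is a pole of order 2.


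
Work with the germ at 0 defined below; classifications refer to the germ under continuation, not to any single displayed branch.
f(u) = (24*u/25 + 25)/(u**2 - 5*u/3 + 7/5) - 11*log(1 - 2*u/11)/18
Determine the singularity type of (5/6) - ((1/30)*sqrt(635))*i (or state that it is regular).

The denominator factor u**2 - 5*u/3 + 7/5 vanishes at (5/6) - ((1/30)*sqrt(635))*i and appears to the power 1; the numerator there equals (129/5) - ((4/125)*sqrt(635))*i, nonzero, and no other factor vanishes.
The branch terms are analytic at this point.
Hence a pole whose order is the multiplicity, 1.

The point is a pole of order 1.


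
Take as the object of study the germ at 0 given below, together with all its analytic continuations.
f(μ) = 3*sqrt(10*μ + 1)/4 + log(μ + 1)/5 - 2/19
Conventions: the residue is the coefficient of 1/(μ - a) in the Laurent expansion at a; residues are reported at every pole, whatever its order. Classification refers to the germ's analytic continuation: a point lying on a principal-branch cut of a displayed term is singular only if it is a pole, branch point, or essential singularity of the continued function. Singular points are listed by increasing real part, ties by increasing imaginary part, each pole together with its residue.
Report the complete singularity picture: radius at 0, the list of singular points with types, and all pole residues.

Branch term (3/4)*sqrt(1 - μ/(-1/10)): its argument vanishes at μ = -1/10, a square-root branch point, modulus 1/10.
Branch term (1/5)*log(1 - μ/(-1)): its argument vanishes at μ = -1, a logarithmic branch point, modulus 1.
The radius of convergence is the smallest modulus among the singular points: 1/10.
List the singular points by increasing real part (a conjugate pair: the negative imaginary part first).

Radius of convergence at 0: 1/10.
At -1: a logarithmic branch point.
At -1/10: an algebraic (square-root) branch point.


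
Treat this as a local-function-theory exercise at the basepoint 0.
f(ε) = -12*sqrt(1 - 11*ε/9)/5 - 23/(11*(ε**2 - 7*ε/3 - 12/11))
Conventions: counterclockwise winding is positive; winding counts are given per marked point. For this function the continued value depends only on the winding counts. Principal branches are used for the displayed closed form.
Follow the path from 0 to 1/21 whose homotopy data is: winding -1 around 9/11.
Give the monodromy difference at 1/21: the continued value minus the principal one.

The rational part is single-valued and drops out of the difference; each branch term changes only by its own monodromy.
(-12/5)*sqrt(1 - ε/(9/11)): winding -1 is odd, the square root flips sign, contributing -2*(-12/5)*sqrt(1 - (1/21)/(9/11)) = -2*(-12/5)*sqrt(178/189) = (8/105)*sqrt(3738).
Summing the contributions at ε = 1/21 gives (8/105)*sqrt(3738).

Continued minus principal equals (8/105)*sqrt(3738).


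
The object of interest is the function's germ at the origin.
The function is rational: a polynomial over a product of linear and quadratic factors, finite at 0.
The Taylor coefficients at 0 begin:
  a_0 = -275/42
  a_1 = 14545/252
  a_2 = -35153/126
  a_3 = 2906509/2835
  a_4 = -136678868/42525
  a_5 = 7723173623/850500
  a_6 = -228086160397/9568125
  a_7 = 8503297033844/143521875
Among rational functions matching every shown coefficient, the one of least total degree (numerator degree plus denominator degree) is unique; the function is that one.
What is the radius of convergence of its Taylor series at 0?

The radius of convergence is 5/9.

No rational of total degree below 5 reproduces all 8 coefficients; solving the [1/4] Pade equations on them gives f(α) = (19*α/12 - 11/14)/((α + 5/9)*(α + 3/5)**3), whose expansion matches every shown term.
Denominator factor (α + 3/5)^3: pole of order 3 at -3/5, modulus 3/5.
Denominator factor (α + 5/9): pole of order 1 at -5/9, modulus 5/9.
The radius of convergence is the smallest modulus among the singular points: 5/9.


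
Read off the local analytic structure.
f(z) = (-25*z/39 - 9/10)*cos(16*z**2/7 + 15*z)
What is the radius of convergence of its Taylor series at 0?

The factor cos(16*z**2/7 + 15*z) is entire and contributes no finite singular point.
The polynomial part has no poles.
No finite singular points: the Taylor series at 0 converges everywhere.

The radius of convergence is infinite.


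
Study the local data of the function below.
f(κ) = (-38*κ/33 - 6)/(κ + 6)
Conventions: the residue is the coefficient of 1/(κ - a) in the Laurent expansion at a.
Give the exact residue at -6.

At the order-1 pole -6 set g(κ) = (κ - (-6))*f(κ) = -38*κ/33 - 6.
Simple pole: residue = g(a) at a = -6, which is 10/11.

The residue is 10/11.


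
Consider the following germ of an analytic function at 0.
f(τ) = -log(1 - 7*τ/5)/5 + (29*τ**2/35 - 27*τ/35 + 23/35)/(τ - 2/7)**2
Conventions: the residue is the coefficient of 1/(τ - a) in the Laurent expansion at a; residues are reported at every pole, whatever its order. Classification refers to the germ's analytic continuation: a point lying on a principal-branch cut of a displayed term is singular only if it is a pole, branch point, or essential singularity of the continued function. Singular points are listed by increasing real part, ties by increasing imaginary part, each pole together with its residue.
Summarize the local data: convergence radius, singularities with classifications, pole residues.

Denominator factor (τ - 2/7)^2: pole of order 2 at 2/7, modulus 2/7.
Branch term (-1/5)*log(1 - τ/(5/7)): its argument vanishes at τ = 5/7, a logarithmic branch point, modulus 5/7.
The radius of convergence is the smallest modulus among the singular points: 2/7.
The branch term is analytic at 2/7 and contributes nothing to the residue; only the rational part matters.
At the order-2 pole 2/7 set g(τ) = (τ - (2/7))^2*(rational part) = 29*τ**2/35 - 27*τ/35 + 23/35.
Order-2 pole: residue = g'(a); g'(2/7) = -73/245, so the residue is -73/245.
List the singular points by increasing real part (a conjugate pair: the negative imaginary part first).

Radius of convergence at 0: 2/7.
At 2/7: a pole of order 2; residue -73/245.
At 5/7: a logarithmic branch point.


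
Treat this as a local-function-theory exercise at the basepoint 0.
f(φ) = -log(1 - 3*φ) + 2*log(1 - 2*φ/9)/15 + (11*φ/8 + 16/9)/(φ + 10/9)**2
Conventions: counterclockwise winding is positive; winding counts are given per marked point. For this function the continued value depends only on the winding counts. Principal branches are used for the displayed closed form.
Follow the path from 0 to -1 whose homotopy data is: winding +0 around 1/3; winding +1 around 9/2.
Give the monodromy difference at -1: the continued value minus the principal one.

The rational part is single-valued and drops out of the difference; each branch term changes only by its own monodromy.
(-1)*log(1 - φ/(1/3)): winding 0 around 1/3, so this term returns to its principal value, contribution 0.
(2/15)*log(1 - φ/(9/2)): each positive loop around 9/2 adds 2*pi*i to the log, so winding +1 contributes (2/15)*(1)*2*pi*i = (4/15)*pi*i.
Summing the contributions at φ = -1 gives (4/15)*pi*i.

Continued minus principal equals (4/15)*pi*i.


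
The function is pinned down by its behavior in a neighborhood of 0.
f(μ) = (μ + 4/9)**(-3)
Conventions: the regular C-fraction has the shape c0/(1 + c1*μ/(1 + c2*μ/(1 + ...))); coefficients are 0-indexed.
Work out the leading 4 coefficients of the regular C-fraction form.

Taylor coefficients (expand at 0): a_0 = 729/64, a_1 = -19683/256, a_2 = 177147/512, a_3 = -2657205/2048.
c0 = a_0 = 729/64. Peel one level at a time: if S = 1 + c*μ/S' with S'(0) = 1, then c is the μ-coefficient of S and S' = c*μ/(S - 1).
S_1 = c0/f = 1 + (27/4)*μ + (243/16)*μ^2 + ...; c1 = 27/4.
S_2 = c1*μ/(S_1 - 1) = 1 + (-9/4)*μ + (27/8)*μ^2 + ...; c2 = -9/4.
S_3 = c2*μ/(S_2 - 1) = 1 + (3/2)*μ + ...; c3 = 3/2.

The regular C-fraction coefficients are [729/64, 27/4, -9/4, 3/2].


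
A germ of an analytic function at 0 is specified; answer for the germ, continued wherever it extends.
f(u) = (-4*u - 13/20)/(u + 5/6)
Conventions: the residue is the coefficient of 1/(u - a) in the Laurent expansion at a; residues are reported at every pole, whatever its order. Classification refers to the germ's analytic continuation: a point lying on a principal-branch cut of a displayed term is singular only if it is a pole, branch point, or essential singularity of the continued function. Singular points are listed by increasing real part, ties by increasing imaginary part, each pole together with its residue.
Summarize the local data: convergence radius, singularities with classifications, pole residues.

Denominator factor (u + 5/6): pole of order 1 at -5/6, modulus 5/6.
The radius of convergence is the smallest modulus among the singular points: 5/6.
At the order-1 pole -5/6 set g(u) = (u - (-5/6))*f(u) = -4*u - 13/20.
Simple pole: residue = g(a) at a = -5/6, which is 161/60.

Radius of convergence at 0: 5/6.
At -5/6: a pole of order 1; residue 161/60.


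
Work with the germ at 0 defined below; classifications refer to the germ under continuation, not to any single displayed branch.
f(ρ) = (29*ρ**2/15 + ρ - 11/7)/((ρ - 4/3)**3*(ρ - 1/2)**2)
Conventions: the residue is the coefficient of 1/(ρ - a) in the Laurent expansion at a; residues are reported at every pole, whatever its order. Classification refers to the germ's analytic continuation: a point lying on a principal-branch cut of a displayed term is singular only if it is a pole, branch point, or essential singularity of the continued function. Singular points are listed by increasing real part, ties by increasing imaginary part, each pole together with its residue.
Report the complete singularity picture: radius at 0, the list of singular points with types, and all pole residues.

Radius of convergence at 0: 1/2.
At 1/2: a pole of order 2; residue -30852/21875.
At 4/3: a pole of order 3; residue 30852/21875.

Denominator factor (ρ - 1/2)^2: pole of order 2 at 1/2, modulus 1/2.
Denominator factor (ρ - 4/3)^3: pole of order 3 at 4/3, modulus 4/3.
The radius of convergence is the smallest modulus among the singular points: 1/2.
At the order-2 pole 1/2 set g(ρ) = (ρ - (1/2))^2*f(ρ) = (29*ρ**2/15 + ρ - 11/7)/(ρ - 4/3)**3.
Order-2 pole: residue = g'(a); g'(1/2) = -30852/21875, so the residue is -30852/21875.
At the order-3 pole 4/3 set g(ρ) = (ρ - (4/3))^3*f(ρ) = (29*ρ**2/15 + ρ - 11/7)/(ρ - 1/2)**2.
Order-3 pole: residue = g''(a)/2; g''(4/3) = 61704/21875, so the residue is 30852/21875.
List the singular points by increasing real part (a conjugate pair: the negative imaginary part first).


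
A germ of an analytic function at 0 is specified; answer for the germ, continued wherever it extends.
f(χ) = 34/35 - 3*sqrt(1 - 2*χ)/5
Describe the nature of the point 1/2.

The point is an algebraic (square-root) branch point.

The term (-3/5)*sqrt(1 - χ/(1/2)) has argument 1 - 1/2/(1/2) = 0 at 1/2: a square-root (algebraic, two-sheeted) branch point; the remaining terms are analytic or single-valued there.


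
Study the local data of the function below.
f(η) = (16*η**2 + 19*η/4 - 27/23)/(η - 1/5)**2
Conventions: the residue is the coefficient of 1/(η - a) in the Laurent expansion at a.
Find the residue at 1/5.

At the order-2 pole 1/5 set g(η) = (η - (1/5))^2*f(η) = 16*η**2 + 19*η/4 - 27/23.
Order-2 pole: residue = g'(a); g'(1/5) = 223/20, so the residue is 223/20.

The residue is 223/20.


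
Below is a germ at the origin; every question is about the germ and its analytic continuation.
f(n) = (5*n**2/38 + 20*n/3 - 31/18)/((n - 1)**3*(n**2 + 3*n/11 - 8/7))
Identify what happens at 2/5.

The point is a regular point.

Denominator factors: n**2 + 3*n/11 - 8/7 = -1682/1925 at n = 2/5; n - 1 = -3/5 at n = 2/5 — none vanishes.
So the germ continues analytically to 2/5.


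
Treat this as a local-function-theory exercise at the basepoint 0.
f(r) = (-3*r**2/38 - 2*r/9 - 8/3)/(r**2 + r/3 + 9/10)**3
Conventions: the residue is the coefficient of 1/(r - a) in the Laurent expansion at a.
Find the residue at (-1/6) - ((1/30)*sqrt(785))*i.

The residue is -((1838565/73527967)*sqrt(785))*i.

The factor r**2 + r/3 + 9/10 splits as (r - a)(r - a') with a = (-1/6) - ((1/30)*sqrt(785))*i, a' = (-1/6) + ((1/30)*sqrt(785))*i. At the order-3 pole a set g(r) = (r - a)^3*f(r) = [-3*r**2/38 - 2*r/9 - 8/3] / (r - a')^3.
Order-3 pole: residue = g''(a)/2; g''((-1/6) - ((1/30)*sqrt(785))*i) = -((3677130/73527967)*sqrt(785))*i, so the residue is -((1838565/73527967)*sqrt(785))*i.


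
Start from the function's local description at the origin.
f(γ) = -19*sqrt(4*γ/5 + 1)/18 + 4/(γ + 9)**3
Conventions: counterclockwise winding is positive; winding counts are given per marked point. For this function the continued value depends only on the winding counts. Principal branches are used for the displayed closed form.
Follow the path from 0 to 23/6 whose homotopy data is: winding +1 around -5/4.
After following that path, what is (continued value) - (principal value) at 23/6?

Continued minus principal equals (19/135)*sqrt(915).

The rational part is single-valued and drops out of the difference; each branch term changes only by its own monodromy.
(-19/18)*sqrt(1 - γ/(-5/4)): winding +1 is odd, the square root flips sign, contributing -2*(-19/18)*sqrt(1 - (23/6)/(-5/4)) = -2*(-19/18)*sqrt(61/15) = (19/135)*sqrt(915).
Summing the contributions at γ = 23/6 gives (19/135)*sqrt(915).


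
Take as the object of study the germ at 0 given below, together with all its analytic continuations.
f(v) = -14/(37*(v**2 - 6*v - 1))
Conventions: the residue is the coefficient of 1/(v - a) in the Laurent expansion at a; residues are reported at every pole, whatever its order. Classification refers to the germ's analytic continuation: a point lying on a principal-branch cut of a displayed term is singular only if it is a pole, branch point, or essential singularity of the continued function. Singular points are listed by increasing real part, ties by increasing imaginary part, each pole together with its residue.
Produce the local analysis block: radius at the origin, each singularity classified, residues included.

Radius of convergence at 0: -3 + sqrt(10).
At 3 - sqrt(10): a pole of order 1; residue (7/370)*sqrt(10).
At 3 + sqrt(10): a pole of order 1; residue -(7/370)*sqrt(10).

Denominator factor (v**2 - 6*v - 1): discriminant 40, real irrational roots 3 + sqrt(10) and 3 - sqrt(10); poles of order 1, moduli 3 + sqrt(10) and -3 + sqrt(10).
The radius of convergence is the smallest modulus among the singular points: -3 + sqrt(10).
The factor v**2 - 6*v - 1 splits as (v - a)(v - a') with a = 3 - sqrt(10), a' = 3 + sqrt(10). At the order-1 pole a set g(v) = (v - a)*f(v) = [-14/37] / (v - a').
Simple pole: residue = g(a) at a = 3 - sqrt(10), which is (7/370)*sqrt(10).
The factor v**2 - 6*v - 1 splits as (v - a)(v - a') with a = 3 + sqrt(10), a' = 3 - sqrt(10). At the order-1 pole a set g(v) = (v - a)*f(v) = [-14/37] / (v - a').
Simple pole: residue = g(a) at a = 3 + sqrt(10), which is -(7/370)*sqrt(10).
List the singular points by increasing real part (a conjugate pair: the negative imaginary part first).


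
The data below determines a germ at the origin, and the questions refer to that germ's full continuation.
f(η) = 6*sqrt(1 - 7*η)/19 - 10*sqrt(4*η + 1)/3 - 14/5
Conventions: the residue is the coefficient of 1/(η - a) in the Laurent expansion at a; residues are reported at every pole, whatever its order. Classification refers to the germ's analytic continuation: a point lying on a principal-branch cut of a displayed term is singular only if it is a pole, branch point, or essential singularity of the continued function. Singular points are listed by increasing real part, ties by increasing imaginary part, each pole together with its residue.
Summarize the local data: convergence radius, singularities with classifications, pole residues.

Branch term (6/19)*sqrt(1 - η/(1/7)): its argument vanishes at η = 1/7, a square-root branch point, modulus 1/7.
Branch term (-10/3)*sqrt(1 - η/(-1/4)): its argument vanishes at η = -1/4, a square-root branch point, modulus 1/4.
The radius of convergence is the smallest modulus among the singular points: 1/7.
List the singular points by increasing real part (a conjugate pair: the negative imaginary part first).

Radius of convergence at 0: 1/7.
At -1/4: an algebraic (square-root) branch point.
At 1/7: an algebraic (square-root) branch point.


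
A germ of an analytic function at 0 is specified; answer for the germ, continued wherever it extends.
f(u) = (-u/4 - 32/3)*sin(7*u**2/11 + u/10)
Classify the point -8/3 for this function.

There is no denominator, hence no pole anywhere.
The factor sin(7*u**2/11 + u/10) is entire.
So the germ continues analytically to -8/3.

The point is a regular point.


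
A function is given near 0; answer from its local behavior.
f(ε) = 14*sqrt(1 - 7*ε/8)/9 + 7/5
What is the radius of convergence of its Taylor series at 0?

Branch term (14/9)*sqrt(1 - ε/(8/7)): its argument vanishes at ε = 8/7, a square-root branch point, modulus 8/7.
The radius of convergence is the smallest modulus among the singular points: 8/7.

The radius of convergence is 8/7.


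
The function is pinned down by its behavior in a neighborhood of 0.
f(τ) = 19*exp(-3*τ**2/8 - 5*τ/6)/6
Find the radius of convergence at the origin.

The factor exp(-3*τ**2/8 - 5*τ/6) is entire and contributes no finite singular point.
The polynomial part has no poles.
No finite singular points: the Taylor series at 0 converges everywhere.

The radius of convergence is infinite.


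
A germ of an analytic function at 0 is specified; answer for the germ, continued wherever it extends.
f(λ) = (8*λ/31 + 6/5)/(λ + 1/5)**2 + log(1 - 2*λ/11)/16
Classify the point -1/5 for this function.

The denominator factor λ + 1/5 vanishes at -1/5 and appears to the power 2; the numerator there equals 178/155, nonzero, and no other factor vanishes.
The branch terms are analytic at this point.
Hence a pole whose order is the multiplicity, 2.

The point is a pole of order 2.


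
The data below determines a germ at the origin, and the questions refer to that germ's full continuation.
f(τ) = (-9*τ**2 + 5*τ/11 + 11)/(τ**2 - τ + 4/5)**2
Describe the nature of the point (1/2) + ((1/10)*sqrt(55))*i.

The denominator factor τ**2 - τ + 4/5 vanishes at (1/2) + ((1/10)*sqrt(55))*i and appears to the power 2; the numerator there equals (766/55) - ((47/55)*sqrt(55))*i, nonzero, and no other factor vanishes.
Hence a pole whose order is the multiplicity, 2.

The point is a pole of order 2.


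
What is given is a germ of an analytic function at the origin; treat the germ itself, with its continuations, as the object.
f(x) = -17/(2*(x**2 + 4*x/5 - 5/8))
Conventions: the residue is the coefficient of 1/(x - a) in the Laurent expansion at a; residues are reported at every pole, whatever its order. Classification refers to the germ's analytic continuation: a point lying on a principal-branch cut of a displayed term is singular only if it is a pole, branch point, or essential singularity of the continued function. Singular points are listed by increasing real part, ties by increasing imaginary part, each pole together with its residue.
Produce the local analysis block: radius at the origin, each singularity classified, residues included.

Radius of convergence at 0: -2/5 + (1/20)*sqrt(314).
At -2/5 - (1/20)*sqrt(314): a pole of order 1; residue (85/314)*sqrt(314).
At -2/5 + (1/20)*sqrt(314): a pole of order 1; residue -(85/314)*sqrt(314).

Denominator factor (x**2 + 4*x/5 - 5/8): discriminant 157/50, real irrational roots -2/5 + (1/20)*sqrt(314) and -2/5 - (1/20)*sqrt(314); poles of order 1, moduli -2/5 + (1/20)*sqrt(314) and 2/5 + (1/20)*sqrt(314).
The radius of convergence is the smallest modulus among the singular points: -2/5 + (1/20)*sqrt(314).
The factor x**2 + 4*x/5 - 5/8 splits as (x - a)(x - a') with a = -2/5 - (1/20)*sqrt(314), a' = -2/5 + (1/20)*sqrt(314). At the order-1 pole a set g(x) = (x - a)*f(x) = [-17/2] / (x - a').
Simple pole: residue = g(a) at a = -2/5 - (1/20)*sqrt(314), which is (85/314)*sqrt(314).
The factor x**2 + 4*x/5 - 5/8 splits as (x - a)(x - a') with a = -2/5 + (1/20)*sqrt(314), a' = -2/5 - (1/20)*sqrt(314). At the order-1 pole a set g(x) = (x - a)*f(x) = [-17/2] / (x - a').
Simple pole: residue = g(a) at a = -2/5 + (1/20)*sqrt(314), which is -(85/314)*sqrt(314).
List the singular points by increasing real part (a conjugate pair: the negative imaginary part first).


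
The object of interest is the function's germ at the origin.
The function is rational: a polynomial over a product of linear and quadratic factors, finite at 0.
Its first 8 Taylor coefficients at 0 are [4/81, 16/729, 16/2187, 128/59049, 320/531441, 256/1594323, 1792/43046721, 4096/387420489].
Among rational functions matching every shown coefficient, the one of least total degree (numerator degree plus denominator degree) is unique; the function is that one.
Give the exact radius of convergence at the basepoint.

The radius of convergence is 9/2.

No rational of total degree below 2 reproduces all 8 coefficients; solving the [0/2] Pade equations on them gives f(h) = (h - 9/2)**(-2), whose expansion matches every shown term.
Denominator factor (h - 9/2)^2: pole of order 2 at 9/2, modulus 9/2.
The radius of convergence is the smallest modulus among the singular points: 9/2.


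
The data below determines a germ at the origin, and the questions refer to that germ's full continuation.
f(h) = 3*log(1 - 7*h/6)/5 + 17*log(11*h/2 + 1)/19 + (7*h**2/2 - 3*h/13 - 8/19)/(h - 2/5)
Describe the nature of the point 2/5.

The denominator factor h - 2/5 vanishes at 2/5 and appears to the power 1; the numerator there equals 288/6175, nonzero, and no other factor vanishes.
The branch terms are analytic at this point.
Hence a pole whose order is the multiplicity, 1.

The point is a pole of order 1.


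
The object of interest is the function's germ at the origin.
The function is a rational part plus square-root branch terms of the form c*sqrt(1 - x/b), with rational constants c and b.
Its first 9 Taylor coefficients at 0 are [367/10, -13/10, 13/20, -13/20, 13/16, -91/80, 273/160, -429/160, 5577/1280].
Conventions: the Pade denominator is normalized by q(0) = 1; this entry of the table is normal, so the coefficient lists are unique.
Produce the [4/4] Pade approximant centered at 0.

The Pade approximant has numerator coefficients [367/10, 2543/20, 5349/40, 341/8, 263/160]; denominator coefficients [1, 7/2, 15/4, 5/4, 1/16].

Taylor coefficients needed (read off): a_0 = 367/10, a_1 = -13/10, a_2 = 13/20, a_3 = -13/20, a_4 = 13/16, a_5 = -91/80, a_6 = 273/160, a_7 = -429/160, a_8 = 5577/1280.
Write the denominator as Q(x) = 1 + q1*x + q2*x^2 + q3*x^3 + q4*x^4. Requiring Q*f - P = O(x^9) with deg P <= 4 kills the coefficients of x^5..x^8 in Q*f:
  x^5: a_5 + q1*a_4 + q2*a_3 + q3*a_2 + q4*a_1 = 0, i.e. -91/80 + (13/16)*q1 + (-13/20)*q2 + (13/20)*q3 + (-13/10)*q4 = 0.
  x^6: a_6 + q1*a_5 + q2*a_4 + q3*a_3 + q4*a_2 = 0, i.e. 273/160 + (-91/80)*q1 + (13/16)*q2 + (-13/20)*q3 + (13/20)*q4 = 0.
  x^7: a_7 + q1*a_6 + q2*a_5 + q3*a_4 + q4*a_3 = 0, i.e. -429/160 + (273/160)*q1 + (-91/80)*q2 + (13/16)*q3 + (-13/20)*q4 = 0.
  x^8: a_8 + q1*a_7 + q2*a_6 + q3*a_5 + q4*a_4 = 0, i.e. 5577/1280 + (-429/160)*q1 + (273/160)*q2 + (-91/80)*q3 + (13/16)*q4 = 0.
Solving this linear system: q1 = 7/2, q2 = 15/4, q3 = 5/4, q4 = 1/16.
The numerator is Q*f truncated at degree 4: P0 = a_0 = 367/10; P1 = a_1 + q1*a_0 = 2543/20; P2 = a_2 + q1*a_1 + q2*a_0 = 5349/40; P3 = a_3 + q1*a_2 + q2*a_1 + q3*a_0 = 341/8; P4 = a_4 + q1*a_3 + q2*a_2 + q3*a_1 + q4*a_0 = 263/160.
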